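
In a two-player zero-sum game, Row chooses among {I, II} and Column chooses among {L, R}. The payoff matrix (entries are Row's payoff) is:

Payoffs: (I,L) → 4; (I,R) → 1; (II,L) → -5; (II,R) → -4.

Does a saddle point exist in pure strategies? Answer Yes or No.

Yes

Row minima: I → 1, II → -5; maximin = 1.
Column maxima: L → 4, R → 1; minimax = 1.
maximin = minimax = 1, so a saddle point exists.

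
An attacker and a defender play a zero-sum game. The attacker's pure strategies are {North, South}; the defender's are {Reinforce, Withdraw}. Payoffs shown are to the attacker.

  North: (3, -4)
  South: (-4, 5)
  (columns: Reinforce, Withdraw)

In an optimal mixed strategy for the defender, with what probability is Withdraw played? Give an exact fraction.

Row minima: North → -4, South → -4; maximin = -4.
Column maxima: Reinforce → 3, Withdraw → 5; minimax = 3.
-4 ≠ 3, so there is no saddle point; optimal play is mixed.
Let the attacker play North with probability p. Expected payoff against Reinforce: 3p + (-4)(1−p) = 7p − 4; against Withdraw: (-4)p + 5(1−p) = −9p + 5.
Setting these equal: 7p − 4 = −9p + 5 ⇒ 16p = 9 ⇒ p = 9/16, and the value is (7)·(9/16) − 4 = -1/16.
For the defender: with q = P(Reinforce), equating North's and South's payoffs gives 7q − 4 = −9q + 5 ⇒ q = 9/16.

7/16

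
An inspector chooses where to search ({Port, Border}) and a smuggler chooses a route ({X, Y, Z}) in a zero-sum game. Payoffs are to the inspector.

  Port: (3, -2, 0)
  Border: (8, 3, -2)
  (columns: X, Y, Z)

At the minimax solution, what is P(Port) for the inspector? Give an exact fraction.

Row minima: Port → -2, Border → -2; maximin = -2.
Column maxima: X → 8, Y → 3, Z → 0; minimax = 0.
-2 ≠ 0, so there is no saddle point; optimal play is mixed.
X is strictly dominated by Y (it gives the inspector strictly more in every row), so the smuggler never plays it.
On the remaining 2×2 (Port, Border vs Y, Z):
Let the inspector play Port with probability p. Expected payoff against Y: (-2)p + 3(1−p) = −5p + 3; against Z: 0p + (-2)(1−p) = 2p − 2.
Setting these equal: −5p + 3 = 2p − 2 ⇒ −7p = -5 ⇒ p = 5/7, and the value is (-5)·(5/7) + 3 = -4/7.
For the smuggler: with q = P(Y), equating Port's and Border's payoffs gives −2q = 5q − 2 ⇒ q = 2/7.

5/7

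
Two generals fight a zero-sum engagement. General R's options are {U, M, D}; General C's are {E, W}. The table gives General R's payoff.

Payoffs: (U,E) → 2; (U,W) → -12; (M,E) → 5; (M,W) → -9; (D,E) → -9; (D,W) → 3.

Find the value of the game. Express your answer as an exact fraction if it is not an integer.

-33/13

Row minima: U → -12, M → -9, D → -9; maximin = -9.
Column maxima: E → 5, W → 3; minimax = 3.
-9 ≠ 3, so there is no saddle point; optimal play is mixed.
U is strictly dominated by M, so General R never plays it.
On the remaining 2×2 (M, D vs E, W):
Let General R play M with probability p. Expected payoff against E: 5p + (-9)(1−p) = 14p − 9; against W: (-9)p + 3(1−p) = −12p + 3.
Setting these equal: 14p − 9 = −12p + 3 ⇒ 26p = 12 ⇒ p = 6/13, and the value is (14)·(6/13) − 9 = -33/13.
For General C: with q = P(E), equating M's and D's payoffs gives 14q − 9 = −12q + 3 ⇒ q = 6/13.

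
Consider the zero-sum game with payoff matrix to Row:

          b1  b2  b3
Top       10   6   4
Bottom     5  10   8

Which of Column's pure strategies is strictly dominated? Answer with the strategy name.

b3 holds Row's payoff strictly below b2 in every row: 4 < 6, 8 < 10.
So b2 is strictly dominated for Column.

b2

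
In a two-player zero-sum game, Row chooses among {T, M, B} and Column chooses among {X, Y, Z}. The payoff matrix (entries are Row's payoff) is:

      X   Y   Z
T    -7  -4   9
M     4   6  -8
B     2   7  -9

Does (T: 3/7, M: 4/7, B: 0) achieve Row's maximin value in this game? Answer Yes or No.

Against X this mix gives (3/7)·(-7) + (4/7)·4 = -5/7.
Against Y this mix gives (3/7)·(-4) + (4/7)·6 = 12/7.
Against Z this mix gives (3/7)·9 + (4/7)·(-8) = -5/7.
All of Column's active replies (X, Z) yield -5/7, and no column does worse for Row. The mix makes Column indifferent and guarantees -5/7, so it is optimal.

Yes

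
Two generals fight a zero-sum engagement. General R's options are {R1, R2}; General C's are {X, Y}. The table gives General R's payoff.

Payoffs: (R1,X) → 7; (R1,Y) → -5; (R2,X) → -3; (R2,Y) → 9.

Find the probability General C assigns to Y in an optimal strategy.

5/12

Row minima: R1 → -5, R2 → -3; maximin = -3.
Column maxima: X → 7, Y → 9; minimax = 7.
-3 ≠ 7, so there is no saddle point; optimal play is mixed.
Let General R play R1 with probability p. Expected payoff against X: 7p + (-3)(1−p) = 10p − 3; against Y: (-5)p + 9(1−p) = −14p + 9.
Setting these equal: 10p − 3 = −14p + 9 ⇒ 24p = 12 ⇒ p = 1/2, and the value is (10)·(1/2) − 3 = 2.
For General C: with q = P(X), equating R1's and R2's payoffs gives 12q − 5 = −12q + 9 ⇒ q = 7/12.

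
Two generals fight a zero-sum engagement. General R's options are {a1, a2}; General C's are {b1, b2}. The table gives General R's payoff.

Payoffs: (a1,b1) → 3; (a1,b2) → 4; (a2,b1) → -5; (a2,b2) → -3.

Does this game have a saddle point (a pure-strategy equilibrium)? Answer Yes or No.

Yes

Row minima: a1 → 3, a2 → -5; maximin = 3.
Column maxima: b1 → 3, b2 → 4; minimax = 3.
maximin = minimax = 3, so a saddle point exists.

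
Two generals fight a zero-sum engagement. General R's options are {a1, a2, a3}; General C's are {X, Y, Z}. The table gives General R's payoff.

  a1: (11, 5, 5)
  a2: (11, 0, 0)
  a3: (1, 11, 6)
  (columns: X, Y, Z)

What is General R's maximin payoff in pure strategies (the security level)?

Row minima: a1 → 5, a2 → 0, a3 → 1.
The best of these is 5.

5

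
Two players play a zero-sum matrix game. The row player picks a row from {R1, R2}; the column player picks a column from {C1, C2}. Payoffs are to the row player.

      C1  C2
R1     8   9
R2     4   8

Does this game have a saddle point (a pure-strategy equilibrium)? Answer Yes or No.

Yes

Row minima: R1 → 8, R2 → 4; maximin = 8.
Column maxima: C1 → 8, C2 → 9; minimax = 8.
maximin = minimax = 8, so a saddle point exists.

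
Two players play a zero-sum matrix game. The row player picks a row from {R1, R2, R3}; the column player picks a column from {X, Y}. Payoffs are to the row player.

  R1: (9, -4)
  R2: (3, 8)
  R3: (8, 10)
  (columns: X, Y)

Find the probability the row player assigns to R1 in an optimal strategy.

Row minima: R1 → -4, R2 → 3, R3 → 8; maximin = 8.
Column maxima: X → 9, Y → 10; minimax = 9.
8 ≠ 9, so there is no saddle point; optimal play is mixed.
R2 is strictly dominated by R3, so the row player never plays it.
On the remaining 2×2 (R1, R3 vs X, Y):
Let the row player play R1 with probability p. Expected payoff against X: 9p + 8(1−p) = p + 8; against Y: (-4)p + 10(1−p) = −14p + 10.
Setting these equal: p + 8 = −14p + 10 ⇒ 15p = 2 ⇒ p = 2/15, and the value is (1)·(2/15) + 8 = 122/15.
For the column player: with q = P(X), equating R1's and R3's payoffs gives 13q − 4 = −2q + 10 ⇒ q = 14/15.

2/15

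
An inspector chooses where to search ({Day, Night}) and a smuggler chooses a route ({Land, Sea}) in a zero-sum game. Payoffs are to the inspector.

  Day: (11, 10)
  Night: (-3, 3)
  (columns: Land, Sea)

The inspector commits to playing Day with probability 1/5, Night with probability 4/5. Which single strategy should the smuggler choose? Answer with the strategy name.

If the smuggler plays Land, the inspector's expected payoff is (1/5)·11 + (4/5)·(-3) = -1/5.
If the smuggler plays Sea, the inspector's expected payoff is (1/5)·10 + (4/5)·3 = 22/5.
The smuggler minimizes the inspector's payoff; the smallest is -1/5, so the best response is Land.

Land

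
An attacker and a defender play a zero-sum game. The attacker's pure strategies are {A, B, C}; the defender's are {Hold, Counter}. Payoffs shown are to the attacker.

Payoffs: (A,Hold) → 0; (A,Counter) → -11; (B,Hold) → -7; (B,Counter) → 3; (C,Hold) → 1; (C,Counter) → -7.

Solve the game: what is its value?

-23/9

Row minima: A → -11, B → -7, C → -7; maximin = -7.
Column maxima: Hold → 1, Counter → 3; minimax = 1.
-7 ≠ 1, so there is no saddle point; optimal play is mixed.
A is strictly dominated by C, so the attacker never plays it.
On the remaining 2×2 (B, C vs Hold, Counter):
Let the attacker play B with probability p. Expected payoff against Hold: (-7)p + 1(1−p) = −8p + 1; against Counter: 3p + (-7)(1−p) = 10p − 7.
Setting these equal: −8p + 1 = 10p − 7 ⇒ −18p = -8 ⇒ p = 4/9, and the value is (-8)·(4/9) + 1 = -23/9.
For the defender: with q = P(Hold), equating B's and C's payoffs gives −10q + 3 = 8q − 7 ⇒ q = 5/9.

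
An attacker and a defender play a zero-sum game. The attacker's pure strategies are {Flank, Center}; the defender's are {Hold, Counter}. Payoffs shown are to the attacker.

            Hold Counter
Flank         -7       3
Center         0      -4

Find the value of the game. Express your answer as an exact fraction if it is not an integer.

Row minima: Flank → -7, Center → -4; maximin = -4.
Column maxima: Hold → 0, Counter → 3; minimax = 0.
-4 ≠ 0, so there is no saddle point; optimal play is mixed.
Let the attacker play Flank with probability p. Expected payoff against Hold: (-7)p + 0(1−p) = −7p; against Counter: 3p + (-4)(1−p) = 7p − 4.
Setting these equal: −7p = 7p − 4 ⇒ −14p = -4 ⇒ p = 2/7, and the value is (-7)·(2/7) = -2.
For the defender: with q = P(Hold), equating Flank's and Center's payoffs gives −10q + 3 = 4q − 4 ⇒ q = 1/2.

-2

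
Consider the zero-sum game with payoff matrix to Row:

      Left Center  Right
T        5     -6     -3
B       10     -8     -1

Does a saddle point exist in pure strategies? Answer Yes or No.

Row minima: T → -6, B → -8; maximin = -6.
Column maxima: Left → 10, Center → -6, Right → -1; minimax = -6.
maximin = minimax = -6, so a saddle point exists.

Yes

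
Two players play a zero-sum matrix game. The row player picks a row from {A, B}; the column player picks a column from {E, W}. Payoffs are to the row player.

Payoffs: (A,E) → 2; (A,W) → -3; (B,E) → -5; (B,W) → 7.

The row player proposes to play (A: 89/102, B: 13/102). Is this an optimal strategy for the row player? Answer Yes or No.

Against E this mix gives (89/102)·2 + (13/102)·(-5) = 113/102.
Against W this mix gives (89/102)·(-3) + (13/102)·7 = -88/51.
The column player will play W, holding the row player to -88/51. Shifting weight toward the row that does better against W would raise this floor (the equalizing mix achieves -1/17 against both W and E), so the proposed strategy is not optimal.

No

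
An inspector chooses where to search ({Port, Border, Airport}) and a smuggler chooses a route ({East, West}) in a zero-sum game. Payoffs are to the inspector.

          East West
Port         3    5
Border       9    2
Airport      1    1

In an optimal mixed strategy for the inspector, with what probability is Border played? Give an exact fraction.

Row minima: Port → 3, Border → 2, Airport → 1; maximin = 3.
Column maxima: East → 9, West → 5; minimax = 5.
3 ≠ 5, so there is no saddle point; optimal play is mixed.
Airport is strictly dominated by Port, so the inspector never plays it.
On the remaining 2×2 (Port, Border vs East, West):
Let the inspector play Port with probability p. Expected payoff against East: 3p + 9(1−p) = −6p + 9; against West: 5p + 2(1−p) = 3p + 2.
Setting these equal: −6p + 9 = 3p + 2 ⇒ −9p = -7 ⇒ p = 7/9, and the value is (-6)·(7/9) + 9 = 13/3.
For the smuggler: with q = P(East), equating Port's and Border's payoffs gives −2q + 5 = 7q + 2 ⇒ q = 1/3.

2/9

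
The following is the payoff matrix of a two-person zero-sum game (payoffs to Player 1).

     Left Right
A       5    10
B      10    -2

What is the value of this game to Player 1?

Row minima: A → 5, B → -2; maximin = 5.
Column maxima: Left → 10, Right → 10; minimax = 10.
5 ≠ 10, so there is no saddle point; optimal play is mixed.
Let Player 1 play A with probability p. Expected payoff against Left: 5p + 10(1−p) = −5p + 10; against Right: 10p + (-2)(1−p) = 12p − 2.
Setting these equal: −5p + 10 = 12p − 2 ⇒ −17p = -12 ⇒ p = 12/17, and the value is (-5)·(12/17) + 10 = 110/17.
For Player 2: with q = P(Left), equating A's and B's payoffs gives −5q + 10 = 12q − 2 ⇒ q = 12/17.

110/17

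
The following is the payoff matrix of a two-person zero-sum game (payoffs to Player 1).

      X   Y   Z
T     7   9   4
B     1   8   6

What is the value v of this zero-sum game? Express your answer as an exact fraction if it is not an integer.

19/4

Row minima: T → 4, B → 1; maximin = 4.
Column maxima: X → 7, Y → 9, Z → 6; minimax = 6.
4 ≠ 6, so there is no saddle point; optimal play is mixed.
Y is strictly dominated by X (it gives Player 1 strictly more in every row), so Player 2 never plays it.
On the remaining 2×2 (T, B vs X, Z):
Let Player 1 play T with probability p. Expected payoff against X: 7p + 1(1−p) = 6p + 1; against Z: 4p + 6(1−p) = −2p + 6.
Setting these equal: 6p + 1 = −2p + 6 ⇒ 8p = 5 ⇒ p = 5/8, and the value is (6)·(5/8) + 1 = 19/4.
For Player 2: with q = P(X), equating T's and B's payoffs gives 3q + 4 = −5q + 6 ⇒ q = 1/4.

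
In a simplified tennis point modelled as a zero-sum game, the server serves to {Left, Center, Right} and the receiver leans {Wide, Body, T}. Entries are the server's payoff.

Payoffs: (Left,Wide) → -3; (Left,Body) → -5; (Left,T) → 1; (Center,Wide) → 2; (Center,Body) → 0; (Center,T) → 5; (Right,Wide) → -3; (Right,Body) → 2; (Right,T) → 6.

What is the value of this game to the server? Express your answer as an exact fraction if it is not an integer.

4/7

Row minima: Left → -5, Center → 0, Right → -3; maximin = 0.
Column maxima: Wide → 2, Body → 2, T → 6; minimax = 2.
0 ≠ 2, so there is no saddle point; optimal play is mixed.
Left is strictly dominated by Center, so the server never plays it.
T is strictly dominated by Wide (it gives the server strictly more in every row), so the receiver never plays it.
On the remaining 2×2 (Center, Right vs Wide, Body):
Let the server play Center with probability p. Expected payoff against Wide: 2p + (-3)(1−p) = 5p − 3; against Body: 0p + 2(1−p) = −2p + 2.
Setting these equal: 5p − 3 = −2p + 2 ⇒ 7p = 5 ⇒ p = 5/7, and the value is (5)·(5/7) − 3 = 4/7.
For the receiver: with q = P(Wide), equating Center's and Right's payoffs gives 2q = −5q + 2 ⇒ q = 2/7.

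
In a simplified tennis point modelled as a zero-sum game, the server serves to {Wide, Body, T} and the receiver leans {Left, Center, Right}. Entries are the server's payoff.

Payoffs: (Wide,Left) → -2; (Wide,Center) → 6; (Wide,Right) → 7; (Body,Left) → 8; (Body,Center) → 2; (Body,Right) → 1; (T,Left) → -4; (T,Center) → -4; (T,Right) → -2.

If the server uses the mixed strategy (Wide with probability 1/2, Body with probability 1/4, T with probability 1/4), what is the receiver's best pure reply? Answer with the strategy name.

Left

If the receiver plays Left, the server's expected payoff is (1/2)·(-2) + (1/4)·8 + (1/4)·(-4) = 0.
If the receiver plays Center, the server's expected payoff is (1/2)·6 + (1/4)·2 + (1/4)·(-4) = 5/2.
If the receiver plays Right, the server's expected payoff is (1/2)·7 + (1/4)·1 + (1/4)·(-2) = 13/4.
The receiver minimizes the server's payoff; the smallest is 0, so the best response is Left.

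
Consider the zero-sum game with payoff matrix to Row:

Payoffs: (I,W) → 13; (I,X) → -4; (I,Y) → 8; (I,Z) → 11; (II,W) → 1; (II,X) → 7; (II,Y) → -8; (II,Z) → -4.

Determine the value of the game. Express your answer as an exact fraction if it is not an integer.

8/9

Row minima: I → -4, II → -8; maximin = -4.
Column maxima: W → 13, X → 7, Y → 8, Z → 11; minimax = 7.
-4 ≠ 7, so there is no saddle point; optimal play is mixed.
W is strictly dominated by Y (it gives Row strictly more in every row), so Column never plays it.
Z is strictly dominated by Y (it gives Row strictly more in every row), so Column never plays it.
On the remaining 2×2 (I, II vs X, Y):
Let Row play I with probability p. Expected payoff against X: (-4)p + 7(1−p) = −11p + 7; against Y: 8p + (-8)(1−p) = 16p − 8.
Setting these equal: −11p + 7 = 16p − 8 ⇒ −27p = -15 ⇒ p = 5/9, and the value is (-11)·(5/9) + 7 = 8/9.
For Column: with q = P(X), equating I's and II's payoffs gives −12q + 8 = 15q − 8 ⇒ q = 16/27.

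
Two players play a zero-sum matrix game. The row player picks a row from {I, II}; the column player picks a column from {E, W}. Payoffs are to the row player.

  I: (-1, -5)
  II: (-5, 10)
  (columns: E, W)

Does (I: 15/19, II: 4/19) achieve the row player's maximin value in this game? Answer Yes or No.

Against E this mix gives (15/19)·(-1) + (4/19)·(-5) = -35/19.
Against W this mix gives (15/19)·(-5) + (4/19)·10 = -35/19.
All of the column player's active replies (E, W) yield -35/19, and no column does worse for the row player. The mix makes the column player indifferent and guarantees -35/19, so it is optimal.

Yes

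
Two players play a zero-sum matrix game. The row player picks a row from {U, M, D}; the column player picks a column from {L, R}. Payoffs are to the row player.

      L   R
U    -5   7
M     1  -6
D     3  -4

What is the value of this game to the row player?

Row minima: U → -5, M → -6, D → -4; maximin = -4.
Column maxima: L → 3, R → 7; minimax = 3.
-4 ≠ 3, so there is no saddle point; optimal play is mixed.
M is strictly dominated by D, so the row player never plays it.
On the remaining 2×2 (U, D vs L, R):
Let the row player play U with probability p. Expected payoff against L: (-5)p + 3(1−p) = −8p + 3; against R: 7p + (-4)(1−p) = 11p − 4.
Setting these equal: −8p + 3 = 11p − 4 ⇒ −19p = -7 ⇒ p = 7/19, and the value is (-8)·(7/19) + 3 = 1/19.
For the column player: with q = P(L), equating U's and D's payoffs gives −12q + 7 = 7q − 4 ⇒ q = 11/19.

1/19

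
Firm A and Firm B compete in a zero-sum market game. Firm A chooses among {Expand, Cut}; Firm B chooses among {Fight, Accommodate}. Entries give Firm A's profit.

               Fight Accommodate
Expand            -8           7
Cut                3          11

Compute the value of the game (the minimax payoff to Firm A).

Row minima: Expand → -8, Cut → 3; maximin = 3.
Column maxima: Fight → 3, Accommodate → 11; minimax = 3.
Since maximin = minimax = 3, there is a saddle point and the value is 3.

3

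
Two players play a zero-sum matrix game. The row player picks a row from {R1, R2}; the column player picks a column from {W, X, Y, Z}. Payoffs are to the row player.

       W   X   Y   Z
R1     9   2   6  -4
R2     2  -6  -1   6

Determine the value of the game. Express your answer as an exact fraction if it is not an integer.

-2/3

Row minima: R1 → -4, R2 → -6; maximin = -4.
Column maxima: W → 9, X → 2, Y → 6, Z → 6; minimax = 2.
-4 ≠ 2, so there is no saddle point; optimal play is mixed.
W is strictly dominated by X (it gives the row player strictly more in every row), so the column player never plays it.
Y is strictly dominated by X (it gives the row player strictly more in every row), so the column player never plays it.
On the remaining 2×2 (R1, R2 vs X, Z):
Let the row player play R1 with probability p. Expected payoff against X: 2p + (-6)(1−p) = 8p − 6; against Z: (-4)p + 6(1−p) = −10p + 6.
Setting these equal: 8p − 6 = −10p + 6 ⇒ 18p = 12 ⇒ p = 2/3, and the value is (8)·(2/3) − 6 = -2/3.
For the column player: with q = P(X), equating R1's and R2's payoffs gives 6q − 4 = −12q + 6 ⇒ q = 5/9.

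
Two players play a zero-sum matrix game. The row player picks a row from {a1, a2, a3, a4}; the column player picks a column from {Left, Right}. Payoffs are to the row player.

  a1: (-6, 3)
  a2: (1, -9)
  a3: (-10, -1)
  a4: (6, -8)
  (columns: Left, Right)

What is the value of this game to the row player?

Row minima: a1 → -6, a2 → -9, a3 → -10, a4 → -8; maximin = -6.
Column maxima: Left → 6, Right → 3; minimax = 3.
-6 ≠ 3, so there is no saddle point; optimal play is mixed.
a2 is strictly dominated by a4, so the row player never plays it.
a3 is strictly dominated by a1, so the row player never plays it.
On the remaining 2×2 (a1, a4 vs Left, Right):
Let the row player play a1 with probability p. Expected payoff against Left: (-6)p + 6(1−p) = −12p + 6; against Right: 3p + (-8)(1−p) = 11p − 8.
Setting these equal: −12p + 6 = 11p − 8 ⇒ −23p = -14 ⇒ p = 14/23, and the value is (-12)·(14/23) + 6 = -30/23.
For the column player: with q = P(Left), equating a1's and a4's payoffs gives −9q + 3 = 14q − 8 ⇒ q = 11/23.

-30/23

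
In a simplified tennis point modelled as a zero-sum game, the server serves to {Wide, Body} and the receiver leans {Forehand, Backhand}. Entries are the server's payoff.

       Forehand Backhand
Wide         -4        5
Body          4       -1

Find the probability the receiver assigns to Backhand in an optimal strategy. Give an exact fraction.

Row minima: Wide → -4, Body → -1; maximin = -1.
Column maxima: Forehand → 4, Backhand → 5; minimax = 4.
-1 ≠ 4, so there is no saddle point; optimal play is mixed.
Let the server play Wide with probability p. Expected payoff against Forehand: (-4)p + 4(1−p) = −8p + 4; against Backhand: 5p + (-1)(1−p) = 6p − 1.
Setting these equal: −8p + 4 = 6p − 1 ⇒ −14p = -5 ⇒ p = 5/14, and the value is (-8)·(5/14) + 4 = 8/7.
For the receiver: with q = P(Forehand), equating Wide's and Body's payoffs gives −9q + 5 = 5q − 1 ⇒ q = 3/7.

4/7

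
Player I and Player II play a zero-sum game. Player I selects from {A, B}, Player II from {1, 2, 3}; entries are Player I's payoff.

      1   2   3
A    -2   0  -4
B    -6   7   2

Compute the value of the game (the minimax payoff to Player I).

-14/5

Row minima: A → -4, B → -6; maximin = -4.
Column maxima: 1 → -2, 2 → 7, 3 → 2; minimax = -2.
-4 ≠ -2, so there is no saddle point; optimal play is mixed.
2 is strictly dominated by 1 (it gives Player I strictly more in every row), so Player II never plays it.
On the remaining 2×2 (A, B vs 1, 3):
Let Player I play A with probability p. Expected payoff against 1: (-2)p + (-6)(1−p) = 4p − 6; against 3: (-4)p + 2(1−p) = −6p + 2.
Setting these equal: 4p − 6 = −6p + 2 ⇒ 10p = 8 ⇒ p = 4/5, and the value is (4)·(4/5) − 6 = -14/5.
For Player II: with q = P(1), equating A's and B's payoffs gives 2q − 4 = −8q + 2 ⇒ q = 3/5.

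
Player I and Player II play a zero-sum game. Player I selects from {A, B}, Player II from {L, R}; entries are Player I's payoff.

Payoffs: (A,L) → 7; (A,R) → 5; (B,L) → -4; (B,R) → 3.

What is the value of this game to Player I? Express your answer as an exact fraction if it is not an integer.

5

Row minima: A → 5, B → -4; maximin = 5.
Column maxima: L → 7, R → 5; minimax = 5.
Since maximin = minimax = 5, there is a saddle point and the value is 5.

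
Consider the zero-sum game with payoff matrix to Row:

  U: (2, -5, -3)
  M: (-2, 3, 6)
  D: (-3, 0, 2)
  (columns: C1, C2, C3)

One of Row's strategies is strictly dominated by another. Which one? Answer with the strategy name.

M gives a strictly higher payoff than D against every column: -2 > -3, 3 > 0, 6 > 2.
So D is strictly dominated and Row never plays it.

D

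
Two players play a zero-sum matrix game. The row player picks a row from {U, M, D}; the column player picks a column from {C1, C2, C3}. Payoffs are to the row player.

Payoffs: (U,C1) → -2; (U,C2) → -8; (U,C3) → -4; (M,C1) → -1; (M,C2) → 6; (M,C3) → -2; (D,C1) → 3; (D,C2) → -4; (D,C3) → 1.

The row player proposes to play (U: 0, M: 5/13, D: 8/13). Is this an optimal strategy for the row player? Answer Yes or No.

Yes

Against C1 this mix gives (5/13)·(-1) + (8/13)·3 = 19/13.
Against C2 this mix gives (5/13)·6 + (8/13)·(-4) = -2/13.
Against C3 this mix gives (5/13)·(-2) + (8/13)·1 = -2/13.
All of the column player's active replies (C2, C3) yield -2/13, and no column does worse for the row player. The mix makes the column player indifferent and guarantees -2/13, so it is optimal.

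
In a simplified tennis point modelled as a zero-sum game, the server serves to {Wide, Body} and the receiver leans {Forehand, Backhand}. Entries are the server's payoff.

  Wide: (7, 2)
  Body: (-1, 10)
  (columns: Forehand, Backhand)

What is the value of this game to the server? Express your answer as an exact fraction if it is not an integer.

9/2

Row minima: Wide → 2, Body → -1; maximin = 2.
Column maxima: Forehand → 7, Backhand → 10; minimax = 7.
2 ≠ 7, so there is no saddle point; optimal play is mixed.
Let the server play Wide with probability p. Expected payoff against Forehand: 7p + (-1)(1−p) = 8p − 1; against Backhand: 2p + 10(1−p) = −8p + 10.
Setting these equal: 8p − 1 = −8p + 10 ⇒ 16p = 11 ⇒ p = 11/16, and the value is (8)·(11/16) − 1 = 9/2.
For the receiver: with q = P(Forehand), equating Wide's and Body's payoffs gives 5q + 2 = −11q + 10 ⇒ q = 1/2.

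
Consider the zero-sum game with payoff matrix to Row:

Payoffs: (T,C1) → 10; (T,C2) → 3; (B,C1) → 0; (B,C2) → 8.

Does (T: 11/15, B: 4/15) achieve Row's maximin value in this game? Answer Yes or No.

No

Against C1 this mix gives (11/15)·10 + (4/15)·0 = 22/3.
Against C2 this mix gives (11/15)·3 + (4/15)·8 = 13/3.
Column will play C2, holding Row to 13/3. Shifting weight toward the row that does better against C2 would raise this floor (the equalizing mix achieves 16/3 against both C2 and C1), so the proposed strategy is not optimal.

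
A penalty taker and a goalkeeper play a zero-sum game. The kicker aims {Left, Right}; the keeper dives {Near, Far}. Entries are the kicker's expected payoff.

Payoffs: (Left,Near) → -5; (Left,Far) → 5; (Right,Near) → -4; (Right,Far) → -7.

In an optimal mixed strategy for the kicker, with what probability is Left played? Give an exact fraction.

Row minima: Left → -5, Right → -7; maximin = -5.
Column maxima: Near → -4, Far → 5; minimax = -4.
-5 ≠ -4, so there is no saddle point; optimal play is mixed.
Let the kicker play Left with probability p. Expected payoff against Near: (-5)p + (-4)(1−p) = −p − 4; against Far: 5p + (-7)(1−p) = 12p − 7.
Setting these equal: −p − 4 = 12p − 7 ⇒ −13p = -3 ⇒ p = 3/13, and the value is (-1)·(3/13) − 4 = -55/13.
For the keeper: with q = P(Near), equating Left's and Right's payoffs gives −10q + 5 = 3q − 7 ⇒ q = 12/13.

3/13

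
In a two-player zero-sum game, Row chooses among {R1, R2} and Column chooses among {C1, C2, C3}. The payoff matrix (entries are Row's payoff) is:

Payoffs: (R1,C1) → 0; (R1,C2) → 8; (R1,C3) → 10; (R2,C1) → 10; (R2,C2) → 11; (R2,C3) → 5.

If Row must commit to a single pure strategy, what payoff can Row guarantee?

5

Row minima: R1 → 0, R2 → 5.
The best of these is 5.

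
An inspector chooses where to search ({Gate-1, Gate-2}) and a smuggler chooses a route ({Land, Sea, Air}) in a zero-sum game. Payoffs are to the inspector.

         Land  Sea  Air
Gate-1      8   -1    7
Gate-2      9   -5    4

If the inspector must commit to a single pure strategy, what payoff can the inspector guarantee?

-1

Row minima: Gate-1 → -1, Gate-2 → -5.
The best of these is -1.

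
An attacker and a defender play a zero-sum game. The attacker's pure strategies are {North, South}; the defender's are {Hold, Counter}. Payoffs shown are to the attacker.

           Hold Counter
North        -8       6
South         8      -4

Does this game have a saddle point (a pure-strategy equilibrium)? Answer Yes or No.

Row minima: North → -8, South → -4; maximin = -4.
Column maxima: Hold → 8, Counter → 6; minimax = 6.
-4 ≠ 6, so no pure-strategy equilibrium exists.

No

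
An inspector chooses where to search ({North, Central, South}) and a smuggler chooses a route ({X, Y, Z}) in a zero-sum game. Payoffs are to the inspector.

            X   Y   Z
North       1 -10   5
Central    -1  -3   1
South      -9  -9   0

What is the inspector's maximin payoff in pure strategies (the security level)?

Row minima: North → -10, Central → -3, South → -9.
The best of these is -3.

-3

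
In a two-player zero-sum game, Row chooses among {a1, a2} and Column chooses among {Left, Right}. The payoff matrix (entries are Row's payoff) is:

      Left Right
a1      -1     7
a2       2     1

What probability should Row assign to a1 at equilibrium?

1/9

Row minima: a1 → -1, a2 → 1; maximin = 1.
Column maxima: Left → 2, Right → 7; minimax = 2.
1 ≠ 2, so there is no saddle point; optimal play is mixed.
Let Row play a1 with probability p. Expected payoff against Left: (-1)p + 2(1−p) = −3p + 2; against Right: 7p + 1(1−p) = 6p + 1.
Setting these equal: −3p + 2 = 6p + 1 ⇒ −9p = -1 ⇒ p = 1/9, and the value is (-3)·(1/9) + 2 = 5/3.
For Column: with q = P(Left), equating a1's and a2's payoffs gives −8q + 7 = q + 1 ⇒ q = 2/3.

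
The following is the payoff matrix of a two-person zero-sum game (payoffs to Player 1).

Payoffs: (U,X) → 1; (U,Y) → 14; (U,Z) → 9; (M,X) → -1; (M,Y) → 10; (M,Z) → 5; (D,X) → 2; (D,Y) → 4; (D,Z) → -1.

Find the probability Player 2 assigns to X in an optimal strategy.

10/11

Row minima: U → 1, M → -1, D → -1; maximin = 1.
Column maxima: X → 2, Y → 14, Z → 9; minimax = 2.
1 ≠ 2, so there is no saddle point; optimal play is mixed.
M is strictly dominated by U, so Player 1 never plays it.
Y is strictly dominated by X (it gives Player 1 strictly more in every row), so Player 2 never plays it.
On the remaining 2×2 (U, D vs X, Z):
Let Player 1 play U with probability p. Expected payoff against X: 1p + 2(1−p) = −p + 2; against Z: 9p + (-1)(1−p) = 10p − 1.
Setting these equal: −p + 2 = 10p − 1 ⇒ −11p = -3 ⇒ p = 3/11, and the value is (-1)·(3/11) + 2 = 19/11.
For Player 2: with q = P(X), equating U's and D's payoffs gives −8q + 9 = 3q − 1 ⇒ q = 10/11.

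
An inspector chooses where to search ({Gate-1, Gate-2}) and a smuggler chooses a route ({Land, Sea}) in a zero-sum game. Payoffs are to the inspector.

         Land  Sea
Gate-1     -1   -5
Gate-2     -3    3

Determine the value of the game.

-9/5

Row minima: Gate-1 → -5, Gate-2 → -3; maximin = -3.
Column maxima: Land → -1, Sea → 3; minimax = -1.
-3 ≠ -1, so there is no saddle point; optimal play is mixed.
Let the inspector play Gate-1 with probability p. Expected payoff against Land: (-1)p + (-3)(1−p) = 2p − 3; against Sea: (-5)p + 3(1−p) = −8p + 3.
Setting these equal: 2p − 3 = −8p + 3 ⇒ 10p = 6 ⇒ p = 3/5, and the value is (2)·(3/5) − 3 = -9/5.
For the smuggler: with q = P(Land), equating Gate-1's and Gate-2's payoffs gives 4q − 5 = −6q + 3 ⇒ q = 4/5.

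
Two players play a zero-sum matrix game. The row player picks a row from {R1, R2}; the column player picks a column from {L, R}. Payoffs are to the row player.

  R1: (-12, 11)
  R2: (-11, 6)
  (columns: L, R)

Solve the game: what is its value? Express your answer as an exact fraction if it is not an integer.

Row minima: R1 → -12, R2 → -11; maximin = -11.
Column maxima: L → -11, R → 11; minimax = -11.
Since maximin = minimax = -11, there is a saddle point and the value is -11.

-11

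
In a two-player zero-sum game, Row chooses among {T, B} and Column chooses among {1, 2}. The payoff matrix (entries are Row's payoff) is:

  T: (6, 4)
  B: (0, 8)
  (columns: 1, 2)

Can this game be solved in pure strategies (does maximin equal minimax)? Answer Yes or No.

Row minima: T → 4, B → 0; maximin = 4.
Column maxima: 1 → 6, 2 → 8; minimax = 6.
4 ≠ 6, so no pure-strategy equilibrium exists.

No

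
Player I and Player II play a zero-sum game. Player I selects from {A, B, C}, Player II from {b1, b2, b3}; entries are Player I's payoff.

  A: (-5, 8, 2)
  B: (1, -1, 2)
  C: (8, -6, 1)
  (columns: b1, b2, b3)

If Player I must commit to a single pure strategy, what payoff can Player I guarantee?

Row minima: A → -5, B → -1, C → -6.
The best of these is -1.

-1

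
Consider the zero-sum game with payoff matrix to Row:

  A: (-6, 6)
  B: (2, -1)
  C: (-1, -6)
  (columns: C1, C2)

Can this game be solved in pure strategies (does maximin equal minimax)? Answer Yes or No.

No

Row minima: A → -6, B → -1, C → -6; maximin = -1.
Column maxima: C1 → 2, C2 → 6; minimax = 2.
-1 ≠ 2, so no pure-strategy equilibrium exists.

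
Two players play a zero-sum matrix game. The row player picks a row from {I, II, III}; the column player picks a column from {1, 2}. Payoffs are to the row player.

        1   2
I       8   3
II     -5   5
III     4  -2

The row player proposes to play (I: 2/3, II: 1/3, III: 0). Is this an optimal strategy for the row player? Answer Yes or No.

Yes

Against 1 this mix gives (2/3)·8 + (1/3)·(-5) = 11/3.
Against 2 this mix gives (2/3)·3 + (1/3)·5 = 11/3.
All of the column player's active replies (1, 2) yield 11/3, and no column does worse for the row player. The mix makes the column player indifferent and guarantees 11/3, so it is optimal.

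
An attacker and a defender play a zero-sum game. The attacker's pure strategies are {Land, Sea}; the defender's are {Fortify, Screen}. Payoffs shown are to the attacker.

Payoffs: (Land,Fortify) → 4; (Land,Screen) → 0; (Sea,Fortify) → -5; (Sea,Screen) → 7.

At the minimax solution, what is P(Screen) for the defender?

9/16

Row minima: Land → 0, Sea → -5; maximin = 0.
Column maxima: Fortify → 4, Screen → 7; minimax = 4.
0 ≠ 4, so there is no saddle point; optimal play is mixed.
Let the attacker play Land with probability p. Expected payoff against Fortify: 4p + (-5)(1−p) = 9p − 5; against Screen: 0p + 7(1−p) = −7p + 7.
Setting these equal: 9p − 5 = −7p + 7 ⇒ 16p = 12 ⇒ p = 3/4, and the value is (9)·(3/4) − 5 = 7/4.
For the defender: with q = P(Fortify), equating Land's and Sea's payoffs gives 4q = −12q + 7 ⇒ q = 7/16.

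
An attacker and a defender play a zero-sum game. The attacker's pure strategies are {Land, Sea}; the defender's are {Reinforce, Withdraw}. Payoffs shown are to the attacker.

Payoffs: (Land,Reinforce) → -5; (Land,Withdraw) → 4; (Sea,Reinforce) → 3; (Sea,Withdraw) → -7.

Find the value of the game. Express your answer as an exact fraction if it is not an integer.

Row minima: Land → -5, Sea → -7; maximin = -5.
Column maxima: Reinforce → 3, Withdraw → 4; minimax = 3.
-5 ≠ 3, so there is no saddle point; optimal play is mixed.
Let the attacker play Land with probability p. Expected payoff against Reinforce: (-5)p + 3(1−p) = −8p + 3; against Withdraw: 4p + (-7)(1−p) = 11p − 7.
Setting these equal: −8p + 3 = 11p − 7 ⇒ −19p = -10 ⇒ p = 10/19, and the value is (-8)·(10/19) + 3 = -23/19.
For the defender: with q = P(Reinforce), equating Land's and Sea's payoffs gives −9q + 4 = 10q − 7 ⇒ q = 11/19.

-23/19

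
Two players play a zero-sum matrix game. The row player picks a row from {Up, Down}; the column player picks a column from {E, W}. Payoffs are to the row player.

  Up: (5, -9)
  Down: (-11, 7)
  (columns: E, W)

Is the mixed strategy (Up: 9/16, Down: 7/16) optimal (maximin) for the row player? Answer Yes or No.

Yes

Against E this mix gives (9/16)·5 + (7/16)·(-11) = -2.
Against W this mix gives (9/16)·(-9) + (7/16)·7 = -2.
All of the column player's active replies (E, W) yield -2, and no column does worse for the row player. The mix makes the column player indifferent and guarantees -2, so it is optimal.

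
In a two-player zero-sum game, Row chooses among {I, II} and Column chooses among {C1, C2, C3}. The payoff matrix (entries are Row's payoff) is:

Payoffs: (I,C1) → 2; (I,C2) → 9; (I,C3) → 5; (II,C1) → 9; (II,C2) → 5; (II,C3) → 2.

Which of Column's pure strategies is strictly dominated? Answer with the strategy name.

C2

C3 holds Row's payoff strictly below C2 in every row: 5 < 9, 2 < 5.
So C2 is strictly dominated for Column.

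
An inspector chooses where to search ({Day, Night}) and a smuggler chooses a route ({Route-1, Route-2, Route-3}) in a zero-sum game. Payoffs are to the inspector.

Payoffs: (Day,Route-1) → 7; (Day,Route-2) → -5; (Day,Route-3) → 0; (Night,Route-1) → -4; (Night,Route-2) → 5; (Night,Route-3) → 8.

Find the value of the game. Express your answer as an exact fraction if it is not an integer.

5/7

Row minima: Day → -5, Night → -4; maximin = -4.
Column maxima: Route-1 → 7, Route-2 → 5, Route-3 → 8; minimax = 5.
-4 ≠ 5, so there is no saddle point; optimal play is mixed.
Route-3 is strictly dominated by Route-2 (it gives the inspector strictly more in every row), so the smuggler never plays it.
On the remaining 2×2 (Day, Night vs Route-1, Route-2):
Let the inspector play Day with probability p. Expected payoff against Route-1: 7p + (-4)(1−p) = 11p − 4; against Route-2: (-5)p + 5(1−p) = −10p + 5.
Setting these equal: 11p − 4 = −10p + 5 ⇒ 21p = 9 ⇒ p = 3/7, and the value is (11)·(3/7) − 4 = 5/7.
For the smuggler: with q = P(Route-1), equating Day's and Night's payoffs gives 12q − 5 = −9q + 5 ⇒ q = 10/21.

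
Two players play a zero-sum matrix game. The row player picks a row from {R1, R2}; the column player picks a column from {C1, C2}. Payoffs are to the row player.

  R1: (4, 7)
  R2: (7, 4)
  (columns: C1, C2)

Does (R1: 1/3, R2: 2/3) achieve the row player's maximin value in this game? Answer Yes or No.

Against C1 this mix gives (1/3)·4 + (2/3)·7 = 6.
Against C2 this mix gives (1/3)·7 + (2/3)·4 = 5.
The column player will play C2, holding the row player to 5. Shifting weight toward the row that does better against C2 would raise this floor (the equalizing mix achieves 11/2 against both C2 and C1), so the proposed strategy is not optimal.

No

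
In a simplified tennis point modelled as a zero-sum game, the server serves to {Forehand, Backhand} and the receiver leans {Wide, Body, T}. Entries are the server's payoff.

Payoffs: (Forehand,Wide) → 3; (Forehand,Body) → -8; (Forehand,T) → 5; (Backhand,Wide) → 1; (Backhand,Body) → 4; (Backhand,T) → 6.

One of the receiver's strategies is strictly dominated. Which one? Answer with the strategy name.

T

Wide holds the server's payoff strictly below T in every row: 3 < 5, 1 < 6.
So T is strictly dominated for the receiver.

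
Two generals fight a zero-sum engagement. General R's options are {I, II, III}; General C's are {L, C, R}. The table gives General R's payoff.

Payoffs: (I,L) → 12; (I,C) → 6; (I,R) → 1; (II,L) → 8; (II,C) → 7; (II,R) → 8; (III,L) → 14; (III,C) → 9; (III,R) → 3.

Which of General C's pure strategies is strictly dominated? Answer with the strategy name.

L

C holds General R's payoff strictly below L in every row: 6 < 12, 7 < 8, 9 < 14.
So L is strictly dominated for General C.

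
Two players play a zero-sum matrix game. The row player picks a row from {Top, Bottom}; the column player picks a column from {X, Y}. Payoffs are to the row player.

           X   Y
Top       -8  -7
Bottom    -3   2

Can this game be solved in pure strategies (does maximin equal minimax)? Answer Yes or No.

Yes

Row minima: Top → -8, Bottom → -3; maximin = -3.
Column maxima: X → -3, Y → 2; minimax = -3.
maximin = minimax = -3, so a saddle point exists.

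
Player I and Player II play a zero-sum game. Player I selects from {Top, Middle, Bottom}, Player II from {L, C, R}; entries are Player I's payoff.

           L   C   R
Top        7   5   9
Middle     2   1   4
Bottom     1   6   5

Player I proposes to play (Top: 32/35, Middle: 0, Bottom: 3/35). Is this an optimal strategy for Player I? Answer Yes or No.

Against L this mix gives (32/35)·7 + (3/35)·1 = 227/35.
Against C this mix gives (32/35)·5 + (3/35)·6 = 178/35.
Against R this mix gives (32/35)·9 + (3/35)·5 = 303/35.
Player II will play C, holding Player I to 178/35. Shifting weight toward the row that does better against C would raise this floor (the equalizing mix achieves 37/7 against both C and L), so the proposed strategy is not optimal.

No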